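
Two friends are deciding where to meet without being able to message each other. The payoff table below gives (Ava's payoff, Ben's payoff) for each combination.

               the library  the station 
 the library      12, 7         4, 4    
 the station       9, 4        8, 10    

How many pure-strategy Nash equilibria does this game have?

Both the library: Ava gets 12 (best alternative 9); Ben gets 7 (best alternative 4). Neither deviates — NE.
Both the station: Ava gets 8 (best alternative 4); Ben gets 10 (best alternative 4). Neither deviates — NE.
(the library, the station) is not a NE: Ava would switch to the station (8 > 4).
No other cell survives both best-response checks, so there are 2 pure NE.

2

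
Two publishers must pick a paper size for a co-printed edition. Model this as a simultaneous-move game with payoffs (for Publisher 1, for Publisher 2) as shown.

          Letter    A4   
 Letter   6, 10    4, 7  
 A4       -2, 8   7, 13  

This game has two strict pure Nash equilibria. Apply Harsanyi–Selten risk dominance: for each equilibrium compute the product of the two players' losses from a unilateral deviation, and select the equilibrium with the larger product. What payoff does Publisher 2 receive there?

At both Letter: Publisher 1 loses 6 − (-2) = 8 by deviating; Publisher 2 loses 10 − 7 = 3. Product = 8·3 = 24.
At both A4: Publisher 1 loses 7 − 4 = 3 by deviating; Publisher 2 loses 13 − 8 = 5. Product = 3·5 = 15.
24 > 15, so both Letter is risk-dominant. Publisher 2's payoff there is 10.

10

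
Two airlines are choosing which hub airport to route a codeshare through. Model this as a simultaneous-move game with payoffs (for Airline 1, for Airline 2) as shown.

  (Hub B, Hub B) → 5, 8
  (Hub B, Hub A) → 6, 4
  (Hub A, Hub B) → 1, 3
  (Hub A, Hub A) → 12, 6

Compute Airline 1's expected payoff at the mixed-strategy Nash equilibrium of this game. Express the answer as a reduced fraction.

Airline 2 mixes with probability q on Hub B, chosen so Airline 1 is indifferent: 5q + 6(1−q) = 1q + 12(1−q) gives q = 3/5.
Airline 1's expected payoff (from either row, since indifferent) is 5·3/5 + 6·2/5 = 27/5.

27/5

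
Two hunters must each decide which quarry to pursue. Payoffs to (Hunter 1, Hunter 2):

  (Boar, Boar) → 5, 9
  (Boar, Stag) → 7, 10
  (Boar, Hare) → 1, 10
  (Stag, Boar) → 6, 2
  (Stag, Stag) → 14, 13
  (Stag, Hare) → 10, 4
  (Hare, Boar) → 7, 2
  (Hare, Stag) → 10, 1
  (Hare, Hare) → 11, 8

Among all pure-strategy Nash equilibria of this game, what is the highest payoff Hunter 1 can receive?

Both Stag is a pure NE (Hunter 1: 14 ≥ 10; Hunter 2: 13 ≥ 4). Hunter 1 gets 14.
Both Hare is a pure NE (Hunter 1: 11 ≥ 10; Hunter 2: 8 ≥ 2). Hunter 1 gets 11.
Every other cell has a profitable deviation for at least one player. Highest of {14, 11} is 14.

14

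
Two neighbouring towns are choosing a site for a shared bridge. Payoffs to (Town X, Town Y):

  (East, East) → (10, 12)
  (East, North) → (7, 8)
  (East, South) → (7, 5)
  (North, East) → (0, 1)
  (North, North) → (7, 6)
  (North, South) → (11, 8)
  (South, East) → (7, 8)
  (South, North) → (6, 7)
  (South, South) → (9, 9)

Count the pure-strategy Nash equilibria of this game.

Both East: Town X gets 10 (best alternative 7); Town Y gets 12 (best alternative 8). Neither deviates — NE.
(North, South): Town X gets 11 (best alternative 9); Town Y gets 8 (best alternative 6). Neither deviates — NE.
Both North is not a NE: Town Y would switch to South (8 > 6).
No other cell survives both best-response checks, so there are 2 pure NE.

2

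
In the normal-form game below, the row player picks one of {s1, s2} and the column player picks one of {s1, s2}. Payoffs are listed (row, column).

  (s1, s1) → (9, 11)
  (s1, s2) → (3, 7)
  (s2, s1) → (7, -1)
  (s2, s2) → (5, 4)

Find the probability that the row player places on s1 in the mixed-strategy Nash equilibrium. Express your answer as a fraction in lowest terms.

The row player's mix p on s1 must make the column player indifferent between s1 and s2.
The column player's payoff from s1: 11p + (-1)(1−p). From s2: 7p + 4(1−p).
Set equal: 4p = 5(1−p) → p = 5/9.

5/9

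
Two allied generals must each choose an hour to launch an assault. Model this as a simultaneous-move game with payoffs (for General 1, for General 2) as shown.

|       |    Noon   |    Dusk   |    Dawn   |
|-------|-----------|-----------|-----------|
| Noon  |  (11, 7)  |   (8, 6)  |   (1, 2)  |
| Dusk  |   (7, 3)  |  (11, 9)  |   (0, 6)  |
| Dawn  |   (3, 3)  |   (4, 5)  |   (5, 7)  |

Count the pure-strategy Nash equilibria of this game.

3

Both Noon: General 1 gets 11 (best alternative 7); General 2 gets 7 (best alternative 6). Neither deviates — NE.
Both Dusk: General 1 gets 11 (best alternative 8); General 2 gets 9 (best alternative 6). Neither deviates — NE.
Both Dawn: General 1 gets 5 (best alternative 1); General 2 gets 7 (best alternative 5). Neither deviates — NE.
(Noon, Dusk) is not a NE: General 1 would switch to Dusk (11 > 8).
No other cell survives both best-response checks, so there are 3 pure NE.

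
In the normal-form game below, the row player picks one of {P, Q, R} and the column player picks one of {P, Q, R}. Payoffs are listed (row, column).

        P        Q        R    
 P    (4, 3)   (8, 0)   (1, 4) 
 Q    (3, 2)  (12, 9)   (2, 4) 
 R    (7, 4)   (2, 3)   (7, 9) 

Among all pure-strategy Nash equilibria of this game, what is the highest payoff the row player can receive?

12

Both Q is a pure NE (the row player: 12 ≥ 8; the column player: 9 ≥ 4). The row player gets 12.
Both R is a pure NE (the row player: 7 ≥ 2; the column player: 9 ≥ 4). The row player gets 7.
Every other cell has a profitable deviation for at least one player. Highest of {12, 7} is 12.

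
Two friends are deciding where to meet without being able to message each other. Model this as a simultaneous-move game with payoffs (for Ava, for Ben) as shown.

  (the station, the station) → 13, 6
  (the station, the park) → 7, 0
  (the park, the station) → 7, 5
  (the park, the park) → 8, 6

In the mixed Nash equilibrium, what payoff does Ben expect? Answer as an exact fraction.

36/7

Ava mixes with probability p on the station, chosen so Ben is indifferent: 6p + 5(1−p) = 0p + 6(1−p) gives p = 1/7.
Ben's expected payoff is 6·1/7 + 5·6/7 = 36/7.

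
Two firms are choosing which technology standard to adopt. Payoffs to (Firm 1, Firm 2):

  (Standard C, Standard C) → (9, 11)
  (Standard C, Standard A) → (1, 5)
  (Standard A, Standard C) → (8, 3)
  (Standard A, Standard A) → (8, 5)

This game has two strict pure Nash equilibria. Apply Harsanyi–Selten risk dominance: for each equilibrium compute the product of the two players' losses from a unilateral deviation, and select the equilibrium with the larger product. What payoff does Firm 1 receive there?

At both Standard C: Firm 1 loses 9 − 8 = 1 by deviating; Firm 2 loses 11 − 5 = 6. Product = 1·6 = 6.
At both Standard A: Firm 1 loses 8 − 1 = 7 by deviating; Firm 2 loses 5 − 3 = 2. Product = 7·2 = 14.
14 > 6, so both Standard A is risk-dominant. Firm 1's payoff there is 8.

8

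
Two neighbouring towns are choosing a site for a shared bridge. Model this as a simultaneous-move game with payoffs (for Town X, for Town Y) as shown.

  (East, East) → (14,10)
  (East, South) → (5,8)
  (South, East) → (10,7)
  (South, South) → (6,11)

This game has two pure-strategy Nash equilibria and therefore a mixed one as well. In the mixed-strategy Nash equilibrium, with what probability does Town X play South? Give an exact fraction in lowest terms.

1/3

Town X's mix p on East must make Town Y indifferent between East and South.
Town Y's payoff from East: 10p + 7(1−p). From South: 8p + 11(1−p).
Set equal: 2p = 4(1−p) → p = 4/6 = 2/3.
Probability on South is 1 − 2/3 = 1/3.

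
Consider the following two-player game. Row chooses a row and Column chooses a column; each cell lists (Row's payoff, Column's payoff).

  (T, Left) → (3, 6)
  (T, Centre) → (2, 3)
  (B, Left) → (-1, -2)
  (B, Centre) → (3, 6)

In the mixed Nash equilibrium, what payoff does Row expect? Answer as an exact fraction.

Column mixes with probability q on Left, chosen so Row is indifferent: 3q + 2(1−q) = (-1)q + 3(1−q) gives q = 1/5.
Row's expected payoff (from either row, since indifferent) is 3·1/5 + 2·4/5 = 11/5.

11/5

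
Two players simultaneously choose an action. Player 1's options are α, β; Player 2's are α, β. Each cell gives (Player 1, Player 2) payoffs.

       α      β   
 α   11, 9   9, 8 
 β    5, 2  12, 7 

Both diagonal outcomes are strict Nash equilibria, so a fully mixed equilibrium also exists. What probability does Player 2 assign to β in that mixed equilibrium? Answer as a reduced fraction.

Player 2's mix q on α must make Player 1 indifferent between α and β.
Player 1's payoff from α: 11q + 9(1−q). From β: 5q + 12(1−q).
Set equal: 6q = 3(1−q) → q = 3/9 = 1/3.
Probability on β is 1 − 1/3 = 2/3.

2/3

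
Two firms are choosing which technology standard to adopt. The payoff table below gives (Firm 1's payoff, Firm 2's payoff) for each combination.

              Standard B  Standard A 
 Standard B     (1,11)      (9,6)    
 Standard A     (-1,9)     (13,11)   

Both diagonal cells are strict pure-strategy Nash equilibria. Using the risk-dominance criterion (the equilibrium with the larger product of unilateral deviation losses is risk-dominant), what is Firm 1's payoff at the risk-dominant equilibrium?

At both Standard B: Firm 1 loses 1 − (-1) = 2 by deviating; Firm 2 loses 11 − 6 = 5. Product = 2·5 = 10.
At both Standard A: Firm 1 loses 13 − 9 = 4 by deviating; Firm 2 loses 11 − 9 = 2. Product = 4·2 = 8.
10 > 8, so both Standard B is risk-dominant. Firm 1's payoff there is 1.

1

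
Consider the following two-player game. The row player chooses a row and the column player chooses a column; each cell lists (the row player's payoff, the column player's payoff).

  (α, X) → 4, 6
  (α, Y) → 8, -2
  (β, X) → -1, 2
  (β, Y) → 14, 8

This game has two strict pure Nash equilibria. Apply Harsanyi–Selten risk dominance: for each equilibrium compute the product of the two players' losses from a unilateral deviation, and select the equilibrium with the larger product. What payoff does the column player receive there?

At (α, X): the row player loses 4 − (-1) = 5 by deviating; the column player loses 6 − (-2) = 8. Product = 5·8 = 40.
At (β, Y): the row player loses 14 − 8 = 6 by deviating; the column player loses 8 − 2 = 6. Product = 6·6 = 36.
40 > 36, so (α, X) is risk-dominant. The column player's payoff there is 6.

6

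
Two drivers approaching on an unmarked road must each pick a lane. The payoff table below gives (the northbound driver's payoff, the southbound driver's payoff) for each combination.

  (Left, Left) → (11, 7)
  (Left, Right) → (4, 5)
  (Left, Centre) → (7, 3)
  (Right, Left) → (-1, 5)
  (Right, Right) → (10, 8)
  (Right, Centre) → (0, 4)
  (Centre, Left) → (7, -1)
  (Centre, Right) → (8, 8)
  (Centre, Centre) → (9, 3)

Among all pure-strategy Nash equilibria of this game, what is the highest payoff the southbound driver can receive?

8

Both Left is a pure NE (the northbound driver: 11 ≥ 7; the southbound driver: 7 ≥ 5). The southbound driver gets 7.
Both Right is a pure NE (the northbound driver: 10 ≥ 8; the southbound driver: 8 ≥ 5). The southbound driver gets 8.
Every other cell has a profitable deviation for at least one player. Highest of {7, 8} is 8.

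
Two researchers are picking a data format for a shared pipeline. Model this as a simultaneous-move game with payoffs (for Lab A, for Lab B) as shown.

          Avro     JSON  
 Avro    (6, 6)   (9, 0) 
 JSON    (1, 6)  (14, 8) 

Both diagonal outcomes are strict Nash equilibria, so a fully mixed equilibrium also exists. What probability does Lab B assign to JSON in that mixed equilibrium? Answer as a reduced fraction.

Lab B's mix q on Avro must make Lab A indifferent between Avro and JSON.
Lab A's payoff from Avro: 6q + 9(1−q). From JSON: 1q + 14(1−q).
Set equal: 5q = 5(1−q) → q = 5/10 = 1/2.
Probability on JSON is 1 − 1/2 = 1/2.

1/2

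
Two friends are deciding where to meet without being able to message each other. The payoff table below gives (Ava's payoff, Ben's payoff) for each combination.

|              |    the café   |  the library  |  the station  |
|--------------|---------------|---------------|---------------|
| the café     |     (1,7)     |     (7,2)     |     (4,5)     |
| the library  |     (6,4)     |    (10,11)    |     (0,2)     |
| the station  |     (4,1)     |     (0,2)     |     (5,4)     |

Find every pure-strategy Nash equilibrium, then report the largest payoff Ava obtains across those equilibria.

Both the library is a pure NE (Ava: 10 ≥ 7; Ben: 11 ≥ 4). Ava gets 10.
Both the station is a pure NE (Ava: 5 ≥ 4; Ben: 4 ≥ 2). Ava gets 5.
Every other cell has a profitable deviation for at least one player. Highest of {10, 5} is 10.

10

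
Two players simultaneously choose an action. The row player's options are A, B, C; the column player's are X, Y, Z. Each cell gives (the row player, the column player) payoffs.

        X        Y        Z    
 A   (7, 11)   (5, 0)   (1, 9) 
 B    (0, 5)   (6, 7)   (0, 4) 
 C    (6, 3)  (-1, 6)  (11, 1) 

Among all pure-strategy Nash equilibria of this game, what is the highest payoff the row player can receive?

7

(A, X) is a pure NE (the row player: 7 ≥ 6; the column player: 11 ≥ 9). The row player gets 7.
(B, Y) is a pure NE (the row player: 6 ≥ 5; the column player: 7 ≥ 5). The row player gets 6.
Every other cell has a profitable deviation for at least one player. Highest of {7, 6} is 7.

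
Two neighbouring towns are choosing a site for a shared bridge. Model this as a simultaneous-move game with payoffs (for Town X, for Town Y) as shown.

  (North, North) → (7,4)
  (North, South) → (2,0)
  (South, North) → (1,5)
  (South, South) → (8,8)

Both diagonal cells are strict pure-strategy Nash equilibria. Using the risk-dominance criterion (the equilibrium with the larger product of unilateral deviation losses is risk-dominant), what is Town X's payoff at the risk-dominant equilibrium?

At both North: Town X loses 7 − 1 = 6 by deviating; Town Y loses 4 − 0 = 4. Product = 6·4 = 24.
At both South: Town X loses 8 − 2 = 6 by deviating; Town Y loses 8 − 5 = 3. Product = 6·3 = 18.
24 > 18, so both North is risk-dominant. Town X's payoff there is 7.

7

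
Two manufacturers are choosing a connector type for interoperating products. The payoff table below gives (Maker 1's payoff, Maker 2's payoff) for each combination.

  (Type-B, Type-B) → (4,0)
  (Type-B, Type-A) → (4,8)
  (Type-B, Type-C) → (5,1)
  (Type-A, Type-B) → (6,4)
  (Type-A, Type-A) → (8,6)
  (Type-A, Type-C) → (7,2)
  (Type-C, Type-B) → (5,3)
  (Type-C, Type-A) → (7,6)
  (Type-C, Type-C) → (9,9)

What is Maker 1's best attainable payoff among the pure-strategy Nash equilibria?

9

Both Type-A is a pure NE (Maker 1: 8 ≥ 7; Maker 2: 6 ≥ 4). Maker 1 gets 8.
Both Type-C is a pure NE (Maker 1: 9 ≥ 7; Maker 2: 9 ≥ 6). Maker 1 gets 9.
Every other cell has a profitable deviation for at least one player. Highest of {8, 9} is 9.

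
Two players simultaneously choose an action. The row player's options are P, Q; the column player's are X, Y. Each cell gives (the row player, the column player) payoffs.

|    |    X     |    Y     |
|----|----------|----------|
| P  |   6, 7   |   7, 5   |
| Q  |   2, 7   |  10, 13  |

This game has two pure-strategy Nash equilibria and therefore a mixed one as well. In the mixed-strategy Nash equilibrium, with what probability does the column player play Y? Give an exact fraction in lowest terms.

4/7

The column player's mix q on X must make the row player indifferent between P and Q.
The row player's payoff from P: 6q + 7(1−q). From Q: 2q + 10(1−q).
Set equal: 4q = 3(1−q) → q = 3/7.
Probability on Y is 1 − 3/7 = 4/7.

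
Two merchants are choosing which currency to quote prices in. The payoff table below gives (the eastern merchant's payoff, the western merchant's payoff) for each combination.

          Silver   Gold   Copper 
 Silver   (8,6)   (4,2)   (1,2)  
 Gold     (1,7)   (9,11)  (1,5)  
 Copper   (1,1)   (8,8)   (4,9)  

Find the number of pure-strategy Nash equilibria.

3

Both Silver: the eastern merchant gets 8 (best alternative 1); the western merchant gets 6 (best alternative 2). Neither deviates — NE.
Both Gold: the eastern merchant gets 9 (best alternative 8); the western merchant gets 11 (best alternative 7). Neither deviates — NE.
Both Copper: the eastern merchant gets 4 (best alternative 1); the western merchant gets 9 (best alternative 8). Neither deviates — NE.
(Silver, Gold) is not a NE: the eastern merchant would switch to Gold (9 > 4).
No other cell survives both best-response checks, so there are 3 pure NE.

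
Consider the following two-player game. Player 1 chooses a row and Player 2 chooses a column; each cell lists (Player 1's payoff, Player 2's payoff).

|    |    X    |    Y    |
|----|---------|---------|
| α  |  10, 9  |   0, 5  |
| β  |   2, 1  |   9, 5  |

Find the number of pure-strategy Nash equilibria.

2

(α, X): Player 1 gets 10 (best alternative 2); Player 2 gets 9 (best alternative 5). Neither deviates — NE.
(β, Y): Player 1 gets 9 (best alternative 0); Player 2 gets 5 (best alternative 1). Neither deviates — NE.
(α, Y) is not a NE: Player 1 would switch to β (9 > 0).
No other cell survives both best-response checks, so there are 2 pure NE.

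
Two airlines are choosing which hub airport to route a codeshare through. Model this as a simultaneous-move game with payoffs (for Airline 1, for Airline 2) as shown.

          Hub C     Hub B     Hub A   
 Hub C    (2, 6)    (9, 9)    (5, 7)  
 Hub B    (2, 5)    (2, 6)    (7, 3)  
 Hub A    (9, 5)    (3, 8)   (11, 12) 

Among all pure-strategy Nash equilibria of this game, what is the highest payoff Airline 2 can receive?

(Hub C, Hub B) is a pure NE (Airline 1: 9 ≥ 3; Airline 2: 9 ≥ 7). Airline 2 gets 9.
Both Hub A is a pure NE (Airline 1: 11 ≥ 7; Airline 2: 12 ≥ 8). Airline 2 gets 12.
Every other cell has a profitable deviation for at least one player. Highest of {9, 12} is 12.

12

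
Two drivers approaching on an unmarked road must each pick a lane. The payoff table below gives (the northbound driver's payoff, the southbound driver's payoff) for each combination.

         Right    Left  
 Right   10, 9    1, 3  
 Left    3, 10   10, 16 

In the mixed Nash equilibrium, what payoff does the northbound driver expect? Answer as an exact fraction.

The southbound driver mixes with probability q on Right, chosen so the northbound driver is indifferent: 10q + 1(1−q) = 3q + 10(1−q) gives q = 9/16.
The northbound driver's expected payoff (from either row, since indifferent) is 10·9/16 + 1·7/16 = 97/16.

97/16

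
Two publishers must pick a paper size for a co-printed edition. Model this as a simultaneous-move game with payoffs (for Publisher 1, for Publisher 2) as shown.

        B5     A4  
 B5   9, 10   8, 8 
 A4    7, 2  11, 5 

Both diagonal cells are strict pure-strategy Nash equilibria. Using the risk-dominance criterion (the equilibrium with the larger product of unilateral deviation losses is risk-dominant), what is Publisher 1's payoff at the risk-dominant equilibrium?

11

At both B5: Publisher 1 loses 9 − 7 = 2 by deviating; Publisher 2 loses 10 − 8 = 2. Product = 2·2 = 4.
At both A4: Publisher 1 loses 11 − 8 = 3 by deviating; Publisher 2 loses 5 − 2 = 3. Product = 3·3 = 9.
9 > 4, so both A4 is risk-dominant. Publisher 1's payoff there is 11.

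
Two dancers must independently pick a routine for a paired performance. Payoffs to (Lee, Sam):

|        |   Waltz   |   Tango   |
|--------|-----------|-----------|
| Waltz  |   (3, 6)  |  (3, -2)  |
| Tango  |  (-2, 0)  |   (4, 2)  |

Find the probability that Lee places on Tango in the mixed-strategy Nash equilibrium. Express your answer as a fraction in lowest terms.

Lee's mix p on Waltz must make Sam indifferent between Waltz and Tango.
Sam's payoff from Waltz: 6p + 0(1−p). From Tango: (-2)p + 2(1−p).
Set equal: 8p = 2(1−p) → p = 2/10 = 1/5.
Probability on Tango is 1 − 1/5 = 4/5.

4/5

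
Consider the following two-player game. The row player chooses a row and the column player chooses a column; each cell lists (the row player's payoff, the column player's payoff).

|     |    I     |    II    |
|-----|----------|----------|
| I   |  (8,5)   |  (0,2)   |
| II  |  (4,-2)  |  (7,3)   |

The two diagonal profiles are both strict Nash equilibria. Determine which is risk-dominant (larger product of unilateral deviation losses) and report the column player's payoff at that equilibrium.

At both I: the row player loses 8 − 4 = 4 by deviating; the column player loses 5 − 2 = 3. Product = 4·3 = 12.
At both II: the row player loses 7 − 0 = 7 by deviating; the column player loses 3 − (-2) = 5. Product = 7·5 = 35.
35 > 12, so both II is risk-dominant. The column player's payoff there is 3.

3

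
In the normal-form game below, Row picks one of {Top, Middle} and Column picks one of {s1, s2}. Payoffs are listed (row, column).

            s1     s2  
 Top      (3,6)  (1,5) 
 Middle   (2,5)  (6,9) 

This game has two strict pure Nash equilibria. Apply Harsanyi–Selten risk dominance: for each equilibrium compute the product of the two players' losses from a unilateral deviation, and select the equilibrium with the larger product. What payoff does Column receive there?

At (Top, s1): Row loses 3 − 2 = 1 by deviating; Column loses 6 − 5 = 1. Product = 1·1 = 1.
At (Middle, s2): Row loses 6 − 1 = 5 by deviating; Column loses 9 − 5 = 4. Product = 5·4 = 20.
20 > 1, so (Middle, s2) is risk-dominant. Column's payoff there is 9.

9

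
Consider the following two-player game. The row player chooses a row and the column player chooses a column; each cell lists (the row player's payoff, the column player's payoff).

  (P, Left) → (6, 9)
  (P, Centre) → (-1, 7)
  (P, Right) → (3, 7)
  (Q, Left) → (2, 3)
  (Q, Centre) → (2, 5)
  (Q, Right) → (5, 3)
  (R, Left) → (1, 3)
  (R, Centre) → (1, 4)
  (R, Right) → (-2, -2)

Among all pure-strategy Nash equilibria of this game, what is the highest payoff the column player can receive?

(P, Left) is a pure NE (the row player: 6 ≥ 2; the column player: 9 ≥ 7). The column player gets 9.
(Q, Centre) is a pure NE (the row player: 2 ≥ 1; the column player: 5 ≥ 3). The column player gets 5.
Every other cell has a profitable deviation for at least one player. Highest of {9, 5} is 9.

9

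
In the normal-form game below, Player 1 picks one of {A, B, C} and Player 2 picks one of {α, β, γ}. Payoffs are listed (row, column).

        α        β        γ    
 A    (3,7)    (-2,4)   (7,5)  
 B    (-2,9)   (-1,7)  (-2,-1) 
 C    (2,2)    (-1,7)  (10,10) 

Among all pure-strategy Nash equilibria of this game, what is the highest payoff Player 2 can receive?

10

(A, α) is a pure NE (Player 1: 3 ≥ 2; Player 2: 7 ≥ 5). Player 2 gets 7.
(C, γ) is a pure NE (Player 1: 10 ≥ 7; Player 2: 10 ≥ 7). Player 2 gets 10.
Every other cell has a profitable deviation for at least one player. Highest of {7, 10} is 10.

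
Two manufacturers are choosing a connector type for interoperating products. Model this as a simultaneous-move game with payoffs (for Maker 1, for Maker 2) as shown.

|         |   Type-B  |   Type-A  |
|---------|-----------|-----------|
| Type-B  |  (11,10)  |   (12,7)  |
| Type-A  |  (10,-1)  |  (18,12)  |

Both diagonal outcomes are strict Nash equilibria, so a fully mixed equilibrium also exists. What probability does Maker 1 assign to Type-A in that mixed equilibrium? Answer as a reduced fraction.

Maker 1's mix p on Type-B must make Maker 2 indifferent between Type-B and Type-A.
Maker 2's payoff from Type-B: 10p + (-1)(1−p). From Type-A: 7p + 12(1−p).
Set equal: 3p = 13(1−p) → p = 13/16.
Probability on Type-A is 1 − 13/16 = 3/16.

3/16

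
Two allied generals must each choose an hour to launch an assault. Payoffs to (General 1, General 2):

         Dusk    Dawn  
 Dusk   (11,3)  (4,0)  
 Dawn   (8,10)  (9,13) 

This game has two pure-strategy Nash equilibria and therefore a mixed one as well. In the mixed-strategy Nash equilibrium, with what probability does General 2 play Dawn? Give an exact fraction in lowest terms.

3/8

General 2's mix q on Dusk must make General 1 indifferent between Dusk and Dawn.
General 1's payoff from Dusk: 11q + 4(1−q). From Dawn: 8q + 9(1−q).
Set equal: 3q = 5(1−q) → q = 5/8.
Probability on Dawn is 1 − 5/8 = 3/8.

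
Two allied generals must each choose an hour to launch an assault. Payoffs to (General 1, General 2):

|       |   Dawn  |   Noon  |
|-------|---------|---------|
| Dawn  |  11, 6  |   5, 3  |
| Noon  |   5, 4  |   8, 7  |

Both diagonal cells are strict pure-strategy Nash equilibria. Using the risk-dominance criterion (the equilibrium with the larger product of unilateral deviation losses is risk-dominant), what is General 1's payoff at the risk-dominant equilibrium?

At both Dawn: General 1 loses 11 − 5 = 6 by deviating; General 2 loses 6 − 3 = 3. Product = 6·3 = 18.
At both Noon: General 1 loses 8 − 5 = 3 by deviating; General 2 loses 7 − 4 = 3. Product = 3·3 = 9.
18 > 9, so both Dawn is risk-dominant. General 1's payoff there is 11.

11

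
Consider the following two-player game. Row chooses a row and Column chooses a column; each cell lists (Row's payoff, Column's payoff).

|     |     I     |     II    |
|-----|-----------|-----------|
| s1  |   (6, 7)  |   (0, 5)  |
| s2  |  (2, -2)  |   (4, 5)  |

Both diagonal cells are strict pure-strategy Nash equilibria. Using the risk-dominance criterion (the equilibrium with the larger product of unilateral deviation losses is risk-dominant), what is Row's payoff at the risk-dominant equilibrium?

At (s1, I): Row loses 6 − 2 = 4 by deviating; Column loses 7 − 5 = 2. Product = 4·2 = 8.
At (s2, II): Row loses 4 − 0 = 4 by deviating; Column loses 5 − (-2) = 7. Product = 4·7 = 28.
28 > 8, so (s2, II) is risk-dominant. Row's payoff there is 4.

4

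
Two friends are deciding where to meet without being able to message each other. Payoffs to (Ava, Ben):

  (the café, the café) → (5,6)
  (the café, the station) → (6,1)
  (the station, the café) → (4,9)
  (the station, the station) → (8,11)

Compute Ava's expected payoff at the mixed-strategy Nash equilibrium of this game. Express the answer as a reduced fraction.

Ben mixes with probability q on the café, chosen so Ava is indifferent: 5q + 6(1−q) = 4q + 8(1−q) gives q = 2/3.
Ava's expected payoff (from either row, since indifferent) is 5·2/3 + 6·1/3 = 16/3.

16/3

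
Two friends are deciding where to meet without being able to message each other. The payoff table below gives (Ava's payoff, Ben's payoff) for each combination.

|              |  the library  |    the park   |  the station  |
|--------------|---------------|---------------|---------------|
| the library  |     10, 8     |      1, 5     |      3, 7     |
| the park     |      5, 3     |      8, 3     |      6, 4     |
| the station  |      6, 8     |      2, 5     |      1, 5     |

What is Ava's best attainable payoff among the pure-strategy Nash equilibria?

Both the library is a pure NE (Ava: 10 ≥ 6; Ben: 8 ≥ 7). Ava gets 10.
(the park, the station) is a pure NE (Ava: 6 ≥ 3; Ben: 4 ≥ 3). Ava gets 6.
Every other cell has a profitable deviation for at least one player. Highest of {10, 6} is 10.

10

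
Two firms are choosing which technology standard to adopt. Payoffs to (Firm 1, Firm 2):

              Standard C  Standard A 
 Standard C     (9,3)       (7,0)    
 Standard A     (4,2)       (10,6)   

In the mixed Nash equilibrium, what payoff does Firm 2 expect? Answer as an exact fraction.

18/7

Firm 1 mixes with probability p on Standard C, chosen so Firm 2 is indifferent: 3p + 2(1−p) = 0p + 6(1−p) gives p = 4/7.
Firm 2's expected payoff is 3·4/7 + 2·3/7 = 18/7.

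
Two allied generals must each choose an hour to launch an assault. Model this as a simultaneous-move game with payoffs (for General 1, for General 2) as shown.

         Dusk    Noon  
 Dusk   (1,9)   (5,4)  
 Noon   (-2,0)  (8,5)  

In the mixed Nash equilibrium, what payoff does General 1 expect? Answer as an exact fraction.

3

General 2 mixes with probability q on Dusk, chosen so General 1 is indifferent: 1q + 5(1−q) = (-2)q + 8(1−q) gives q = 1/2.
General 1's expected payoff (from either row, since indifferent) is 1·1/2 + 5·1/2 = 3.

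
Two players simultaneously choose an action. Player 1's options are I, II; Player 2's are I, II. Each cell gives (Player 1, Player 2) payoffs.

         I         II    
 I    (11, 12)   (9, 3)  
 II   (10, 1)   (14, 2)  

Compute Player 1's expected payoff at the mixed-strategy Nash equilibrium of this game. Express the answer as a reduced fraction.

32/3

Player 2 mixes with probability q on I, chosen so Player 1 is indifferent: 11q + 9(1−q) = 10q + 14(1−q) gives q = 5/6.
Player 1's expected payoff (from either row, since indifferent) is 11·5/6 + 9·1/6 = 32/3.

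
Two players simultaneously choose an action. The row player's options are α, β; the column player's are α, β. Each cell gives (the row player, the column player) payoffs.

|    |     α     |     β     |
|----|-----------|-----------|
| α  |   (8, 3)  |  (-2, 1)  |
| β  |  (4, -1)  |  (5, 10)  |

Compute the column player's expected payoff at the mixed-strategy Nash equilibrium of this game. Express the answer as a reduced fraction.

The row player mixes with probability p on α, chosen so the column player is indifferent: 3p + (-1)(1−p) = 1p + 10(1−p) gives p = 11/13.
The column player's expected payoff is 3·11/13 + (-1)·2/13 = 31/13.

31/13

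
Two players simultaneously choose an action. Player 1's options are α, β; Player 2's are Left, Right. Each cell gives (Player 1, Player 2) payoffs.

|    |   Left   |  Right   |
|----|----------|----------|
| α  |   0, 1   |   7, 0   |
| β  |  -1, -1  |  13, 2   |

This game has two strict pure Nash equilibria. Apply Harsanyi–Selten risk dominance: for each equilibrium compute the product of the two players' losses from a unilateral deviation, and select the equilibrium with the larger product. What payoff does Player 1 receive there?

At (α, Left): Player 1 loses 0 − (-1) = 1 by deviating; Player 2 loses 1 − 0 = 1. Product = 1·1 = 1.
At (β, Right): Player 1 loses 13 − 7 = 6 by deviating; Player 2 loses 2 − (-1) = 3. Product = 6·3 = 18.
18 > 1, so (β, Right) is risk-dominant. Player 1's payoff there is 13.

13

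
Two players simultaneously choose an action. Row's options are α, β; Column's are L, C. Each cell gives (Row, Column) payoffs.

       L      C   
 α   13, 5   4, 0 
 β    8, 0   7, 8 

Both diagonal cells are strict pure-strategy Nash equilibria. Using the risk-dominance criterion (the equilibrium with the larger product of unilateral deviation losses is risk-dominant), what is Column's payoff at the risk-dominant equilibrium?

5

At (α, L): Row loses 13 − 8 = 5 by deviating; Column loses 5 − 0 = 5. Product = 5·5 = 25.
At (β, C): Row loses 7 − 4 = 3 by deviating; Column loses 8 − 0 = 8. Product = 3·8 = 24.
25 > 24, so (α, L) is risk-dominant. Column's payoff there is 5.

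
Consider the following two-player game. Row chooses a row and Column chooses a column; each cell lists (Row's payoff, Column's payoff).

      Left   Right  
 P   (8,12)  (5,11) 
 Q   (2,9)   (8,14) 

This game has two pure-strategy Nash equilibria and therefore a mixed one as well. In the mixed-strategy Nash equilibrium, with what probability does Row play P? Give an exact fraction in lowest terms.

Row's mix p on P must make Column indifferent between Left and Right.
Column's payoff from Left: 12p + 9(1−p). From Right: 11p + 14(1−p).
Set equal: 1p = 5(1−p) → p = 5/6.

5/6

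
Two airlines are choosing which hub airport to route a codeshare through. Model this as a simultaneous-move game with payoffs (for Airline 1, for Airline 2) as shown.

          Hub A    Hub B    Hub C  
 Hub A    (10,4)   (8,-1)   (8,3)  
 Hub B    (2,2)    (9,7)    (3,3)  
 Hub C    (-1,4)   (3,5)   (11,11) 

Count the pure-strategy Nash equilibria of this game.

3

Both Hub A: Airline 1 gets 10 (best alternative 2); Airline 2 gets 4 (best alternative 3). Neither deviates — NE.
Both Hub B: Airline 1 gets 9 (best alternative 8); Airline 2 gets 7 (best alternative 3). Neither deviates — NE.
Both Hub C: Airline 1 gets 11 (best alternative 8); Airline 2 gets 11 (best alternative 5). Neither deviates — NE.
(Hub A, Hub C) is not a NE: Airline 1 would switch to Hub C (11 > 8).
No other cell survives both best-response checks, so there are 3 pure NE.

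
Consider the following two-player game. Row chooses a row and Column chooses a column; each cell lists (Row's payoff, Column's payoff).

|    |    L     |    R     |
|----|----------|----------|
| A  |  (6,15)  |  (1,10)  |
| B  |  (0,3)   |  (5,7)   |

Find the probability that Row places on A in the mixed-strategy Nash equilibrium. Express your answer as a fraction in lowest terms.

Row's mix p on A must make Column indifferent between L and R.
Column's payoff from L: 15p + 3(1−p). From R: 10p + 7(1−p).
Set equal: 5p = 4(1−p) → p = 4/9.

4/9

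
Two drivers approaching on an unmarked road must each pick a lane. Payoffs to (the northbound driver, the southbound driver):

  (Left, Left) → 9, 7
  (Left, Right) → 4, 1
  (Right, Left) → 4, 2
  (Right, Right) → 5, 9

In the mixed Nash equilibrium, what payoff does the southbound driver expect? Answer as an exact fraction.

The northbound driver mixes with probability p on Left, chosen so the southbound driver is indifferent: 7p + 2(1−p) = 1p + 9(1−p) gives p = 7/13.
The southbound driver's expected payoff is 7·7/13 + 2·6/13 = 61/13.

61/13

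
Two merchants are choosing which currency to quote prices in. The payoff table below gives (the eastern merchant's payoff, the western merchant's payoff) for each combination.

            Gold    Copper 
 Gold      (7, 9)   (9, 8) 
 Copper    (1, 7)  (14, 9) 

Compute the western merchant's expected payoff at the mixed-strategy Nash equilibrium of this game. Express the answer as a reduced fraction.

The eastern merchant mixes with probability p on Gold, chosen so the western merchant is indifferent: 9p + 7(1−p) = 8p + 9(1−p) gives p = 2/3.
The western merchant's expected payoff is 9·2/3 + 7·1/3 = 25/3.

25/3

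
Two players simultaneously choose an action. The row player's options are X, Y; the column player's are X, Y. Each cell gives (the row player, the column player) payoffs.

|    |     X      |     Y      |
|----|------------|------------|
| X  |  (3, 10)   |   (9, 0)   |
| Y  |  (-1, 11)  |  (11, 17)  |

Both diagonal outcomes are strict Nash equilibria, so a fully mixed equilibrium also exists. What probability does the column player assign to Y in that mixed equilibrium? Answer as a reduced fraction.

The column player's mix q on X must make the row player indifferent between X and Y.
The row player's payoff from X: 3q + 9(1−q). From Y: (-1)q + 11(1−q).
Set equal: 4q = 2(1−q) → q = 2/6 = 1/3.
Probability on Y is 1 − 1/3 = 2/3.

2/3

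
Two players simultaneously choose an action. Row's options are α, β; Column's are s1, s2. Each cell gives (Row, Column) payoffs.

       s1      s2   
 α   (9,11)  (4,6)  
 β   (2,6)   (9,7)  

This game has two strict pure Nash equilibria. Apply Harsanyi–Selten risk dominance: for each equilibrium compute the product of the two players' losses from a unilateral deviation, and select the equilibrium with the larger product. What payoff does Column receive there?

11

At (α, s1): Row loses 9 − 2 = 7 by deviating; Column loses 11 − 6 = 5. Product = 7·5 = 35.
At (β, s2): Row loses 9 − 4 = 5 by deviating; Column loses 7 − 6 = 1. Product = 5·1 = 5.
35 > 5, so (α, s1) is risk-dominant. Column's payoff there is 11.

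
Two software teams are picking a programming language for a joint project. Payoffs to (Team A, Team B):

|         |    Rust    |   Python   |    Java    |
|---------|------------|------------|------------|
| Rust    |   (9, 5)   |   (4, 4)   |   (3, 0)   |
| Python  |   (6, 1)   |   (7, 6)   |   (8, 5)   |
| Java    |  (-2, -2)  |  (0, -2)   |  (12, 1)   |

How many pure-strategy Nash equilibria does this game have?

3

Both Rust: Team A gets 9 (best alternative 6); Team B gets 5 (best alternative 4). Neither deviates — NE.
Both Python: Team A gets 7 (best alternative 4); Team B gets 6 (best alternative 5). Neither deviates — NE.
Both Java: Team A gets 12 (best alternative 8); Team B gets 1 (best alternative -2). Neither deviates — NE.
(Python, Java) is not a NE: Team A would switch to Java (12 > 8).
No other cell survives both best-response checks, so there are 3 pure NE.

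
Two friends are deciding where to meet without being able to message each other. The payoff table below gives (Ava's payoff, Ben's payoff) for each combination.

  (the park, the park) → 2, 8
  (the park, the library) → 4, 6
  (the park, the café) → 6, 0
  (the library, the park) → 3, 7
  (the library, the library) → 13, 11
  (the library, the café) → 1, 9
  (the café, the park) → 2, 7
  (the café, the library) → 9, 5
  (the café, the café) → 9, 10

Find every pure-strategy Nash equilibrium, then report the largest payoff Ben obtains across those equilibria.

11

Both the library is a pure NE (Ava: 13 ≥ 9; Ben: 11 ≥ 9). Ben gets 11.
Both the café is a pure NE (Ava: 9 ≥ 6; Ben: 10 ≥ 7). Ben gets 10.
Every other cell has a profitable deviation for at least one player. Highest of {11, 10} is 11.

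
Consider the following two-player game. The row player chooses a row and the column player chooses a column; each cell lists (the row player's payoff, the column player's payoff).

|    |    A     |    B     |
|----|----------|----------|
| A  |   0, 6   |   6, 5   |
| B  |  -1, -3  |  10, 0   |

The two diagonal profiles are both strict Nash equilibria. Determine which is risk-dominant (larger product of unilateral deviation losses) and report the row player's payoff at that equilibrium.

10

At both A: the row player loses 0 − (-1) = 1 by deviating; the column player loses 6 − 5 = 1. Product = 1·1 = 1.
At both B: the row player loses 10 − 6 = 4 by deviating; the column player loses 0 − (-3) = 3. Product = 4·3 = 12.
12 > 1, so both B is risk-dominant. The row player's payoff there is 10.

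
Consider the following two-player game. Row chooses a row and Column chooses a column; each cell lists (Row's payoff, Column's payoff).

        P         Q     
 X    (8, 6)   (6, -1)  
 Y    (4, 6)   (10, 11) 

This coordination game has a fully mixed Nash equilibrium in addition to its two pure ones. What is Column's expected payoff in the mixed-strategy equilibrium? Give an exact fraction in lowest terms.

Row mixes with probability p on X, chosen so Column is indifferent: 6p + 6(1−p) = (-1)p + 11(1−p) gives p = 5/12.
Column's expected payoff is 6·5/12 + 6·7/12 = 6.

6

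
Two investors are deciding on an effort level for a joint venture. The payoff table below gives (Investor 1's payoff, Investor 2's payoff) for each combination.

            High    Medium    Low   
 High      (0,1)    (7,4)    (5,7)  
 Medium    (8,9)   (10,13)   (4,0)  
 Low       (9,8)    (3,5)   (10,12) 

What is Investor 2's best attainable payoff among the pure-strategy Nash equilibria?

Both Medium is a pure NE (Investor 1: 10 ≥ 7; Investor 2: 13 ≥ 9). Investor 2 gets 13.
Both Low is a pure NE (Investor 1: 10 ≥ 5; Investor 2: 12 ≥ 8). Investor 2 gets 12.
Every other cell has a profitable deviation for at least one player. Highest of {13, 12} is 13.

13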